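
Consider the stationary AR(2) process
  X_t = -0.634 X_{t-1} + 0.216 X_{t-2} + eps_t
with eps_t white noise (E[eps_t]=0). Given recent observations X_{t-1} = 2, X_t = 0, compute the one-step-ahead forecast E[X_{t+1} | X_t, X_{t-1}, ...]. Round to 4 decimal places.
E[X_{t+1} \mid \mathcal F_t] = 0.4320

For an AR(p) model X_t = c + sum_i phi_i X_{t-i} + eps_t, the
one-step-ahead conditional mean is
  E[X_{t+1} | X_t, ...] = c + sum_i phi_i X_{t+1-i}.
Substitute known values:
  E[X_{t+1} | ...] = (-0.634) * (0) + (0.216) * (2)
                   = 0.4320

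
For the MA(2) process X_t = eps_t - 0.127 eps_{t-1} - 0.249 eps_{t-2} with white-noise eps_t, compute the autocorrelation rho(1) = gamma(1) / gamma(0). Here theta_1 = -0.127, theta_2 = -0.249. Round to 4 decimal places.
\rho(1) = -0.0885

For an MA(q) process with theta_0 = 1, the autocovariance is
  gamma(k) = sigma^2 * sum_{i=0..q-k} theta_i * theta_{i+k},
and rho(k) = gamma(k) / gamma(0). Sigma^2 cancels.
  numerator   = (1)*(-0.127) + (-0.127)*(-0.249) = -0.095377.
  denominator = (1)^2 + (-0.127)^2 + (-0.249)^2 = 1.07813.
  rho(1) = -0.095377 / 1.07813 = -0.0885.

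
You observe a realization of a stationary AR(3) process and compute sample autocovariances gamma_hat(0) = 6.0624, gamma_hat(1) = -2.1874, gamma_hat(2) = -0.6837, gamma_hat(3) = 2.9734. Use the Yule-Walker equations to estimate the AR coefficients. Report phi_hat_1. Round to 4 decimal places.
\hat\phi_{1} = -0.3440

The Yule-Walker equations for an AR(p) process read, in matrix form,
  Gamma_p phi = r_p,   with   (Gamma_p)_{ij} = gamma(|i - j|),
                       (r_p)_i = gamma(i),   i,j = 1..p.
Substitute the sample gammas (Toeplitz matrix and right-hand side of size 3):
  Gamma_p = [[6.0624, -2.1874, -0.6837], [-2.1874, 6.0624, -2.1874], [-0.6837, -2.1874, 6.0624]]
  r_p     = [-2.1874, -0.6837, 2.9734]
Written out (R1..R3):
  (R1) 6.0624 phi_1 - 2.1874 phi_2 - 0.6837 phi_3 = -2.1874
  (R2) -2.1874 phi_1 + 6.0624 phi_2 - 2.1874 phi_3 = -0.6837
  (R3) -0.6837 phi_1 - 2.1874 phi_2 + 6.0624 phi_3 = 2.9734
Gaussian elimination:
  R2 <- R2 - (-2.1874/6.0624) R1 = R2 - (-0.360814) R1:  5.273155 phi_2 - 2.434089 phi_3 = -1.472945
  R3 <- R3 - (-0.6837/6.0624) R1 = R3 - (-0.112777) R1:  -2.434089 phi_2 + 5.985294 phi_3 = 2.726711
  R3 <- R3 - (-2.434089/5.273155) R2 = R3 - (-0.4616) R2:  4.861719 phi_3 = 2.0468
Back-substitution:
  phi_hat_3 = 2.0468 / 4.861719 = 0.421003
  phi_hat_2 = (-1.472945 - (-2.434089)(0.421003)) / 5.273155 = -0.084994
  phi_hat_1 = (-2.1874 - (-2.1874)(-0.084994) - (-0.6837)(0.421003)) / 6.0624 = -0.344002
So phi_hat = [-0.3440, -0.0850, 0.4210].
Therefore phi_hat_1 = -0.3440.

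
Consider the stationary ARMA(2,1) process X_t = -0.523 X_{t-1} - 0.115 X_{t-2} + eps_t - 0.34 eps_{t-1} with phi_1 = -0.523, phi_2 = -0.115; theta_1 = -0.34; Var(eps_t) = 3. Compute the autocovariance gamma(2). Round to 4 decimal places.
\gamma(2) = 1.2071

Multiply the model equation by X_{t-k} and take expectations. With theta_0 = psi_0 = 1 and psi_j the MA(infinity) weights, this gives
  gamma(k) - sum_i phi_i gamma(k-i) = c_k,
  c_k = sigma^2 * sum_{j=k..q} theta_j psi_{j-k}   (c_k = 0 for k > q),
using gamma(-m) = gamma(m).
psi-weights needed (psi_j = theta_j + sum_i phi_i psi_{j-i}):
  psi_1 = theta_1 + phi_1 = -0.34 + (-0.523) = -0.863
Right-hand sides:
  c_0 = sigma^2 (1 + theta_1 psi_1) = 3 * (1 + (-0.34)(-0.863)) = 3 * 1.29342 = 3.88026
  c_1 = sigma^2 theta_1 = 3 * (-0.34) = -1.02
  c_2 = 0
Equations for k = 0, 1, 2 (AR order 2, c_2 = 0):
  (E0) gamma(0) = phi_1 gamma(1) + phi_2 gamma(2) + c_0
  (E1) gamma(1) = phi_1 gamma(0) + phi_2 gamma(1) + c_1
  (E2) gamma(2) = phi_1 gamma(1) + phi_2 gamma(0)
From (E1): gamma(1) = A gamma(0) + B with
  A = phi_1 / (1 - phi_2) = -0.523 / 1.115 = -0.469058,   B = c_1 / (1 - phi_2) = -1.02 / 1.115 = -0.914798.
Insert (E2) into (E0): gamma(0) (1 - phi_2^2) = phi_1 (1 + phi_2) gamma(1) + c_0.
  phi_1 (1 + phi_2) = (-0.523)(0.885) = -0.462855,   1 - phi_2^2 = 0.986775.
Replace gamma(1) by A gamma(0) + B and collect gamma(0):
  gamma(0) [0.986775 - (-0.462855)(-0.469058)] = (-0.462855)(-0.914798) + 3.88026
  gamma(0) * 0.769669 = 4.303679
  gamma(0) = 4.303679 / 0.769669 = 5.591597.
  gamma(1) = A gamma(0) + B = (-0.469058)(5.591597) + (-0.914798) = -3.537583.
  gamma(2) = phi_1 gamma(1) + phi_2 gamma(0) = (-0.523)(-3.537583) + (-0.115)(5.591597) = 1.207122.
Therefore gamma(2) = 1.2071 (to 4 decimal places).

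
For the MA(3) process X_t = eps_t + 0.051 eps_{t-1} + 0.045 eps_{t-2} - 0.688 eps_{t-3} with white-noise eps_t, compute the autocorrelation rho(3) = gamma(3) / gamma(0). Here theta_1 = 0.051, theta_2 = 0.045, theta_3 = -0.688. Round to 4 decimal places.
\rho(3) = -0.4655

For an MA(q) process with theta_0 = 1, the autocovariance is
  gamma(k) = sigma^2 * sum_{i=0..q-k} theta_i * theta_{i+k},
and rho(k) = gamma(k) / gamma(0). Sigma^2 cancels.
  numerator   = (1)*(-0.688) = -0.688.
  denominator = (1)^2 + (0.051)^2 + (0.045)^2 + (-0.688)^2 = 1.47797.
  rho(3) = -0.688 / 1.47797 = -0.4655.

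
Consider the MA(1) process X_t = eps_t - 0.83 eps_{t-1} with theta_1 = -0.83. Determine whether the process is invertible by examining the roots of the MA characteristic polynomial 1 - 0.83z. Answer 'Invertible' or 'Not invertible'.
\text{Invertible}

The MA(q) characteristic polynomial is P(z) = 1 - 0.83z.
Invertibility requires all roots to lie outside the unit circle, i.e. |z| > 1 for every root.
This is linear in z: 1 + (-0.83) z = 0  =>  z = -1/(-0.83) = 1.204819,  |z| = 1.204819.
Moduli of all roots: 1.2048.
All moduli strictly greater than 1? Yes.
Verdict: Invertible.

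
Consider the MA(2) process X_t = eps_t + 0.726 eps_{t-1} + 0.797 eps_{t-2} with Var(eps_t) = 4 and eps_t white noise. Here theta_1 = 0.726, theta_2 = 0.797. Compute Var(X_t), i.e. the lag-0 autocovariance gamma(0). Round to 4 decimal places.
\gamma(0) = 8.6491

For an MA(q) process X_t = eps_t + sum_i theta_i eps_{t-i} with
Var(eps_t) = sigma^2, the variance is
  gamma(0) = sigma^2 * (1 + sum_i theta_i^2).
  sum_i theta_i^2 = (0.726)^2 + (0.797)^2 = 0.527076 + 0.635209 = 1.162285.
  gamma(0) = 4 * (1 + 1.162285) = 4 * 2.162285 = 8.64914, which rounds to 8.6491.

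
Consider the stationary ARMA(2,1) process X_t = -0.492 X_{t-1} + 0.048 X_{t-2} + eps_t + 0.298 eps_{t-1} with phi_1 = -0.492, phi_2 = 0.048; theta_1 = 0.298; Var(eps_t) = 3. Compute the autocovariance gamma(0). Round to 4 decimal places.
\gamma(0) = 3.2034

Multiply the model equation by X_{t-k} and take expectations. With theta_0 = psi_0 = 1 and psi_j the MA(infinity) weights, this gives
  gamma(k) - sum_i phi_i gamma(k-i) = c_k,
  c_k = sigma^2 * sum_{j=k..q} theta_j psi_{j-k}   (c_k = 0 for k > q),
using gamma(-m) = gamma(m).
psi-weights needed (psi_j = theta_j + sum_i phi_i psi_{j-i}):
  psi_1 = theta_1 + phi_1 = 0.298 + (-0.492) = -0.194
Right-hand sides:
  c_0 = sigma^2 (1 + theta_1 psi_1) = 3 * (1 + (0.298)(-0.194)) = 3 * 0.942188 = 2.826564
  c_1 = sigma^2 theta_1 = 3 * (0.298) = 0.894
  c_2 = 0
Equations for k = 0, 1, 2 (AR order 2, c_2 = 0):
  (E0) gamma(0) = phi_1 gamma(1) + phi_2 gamma(2) + c_0
  (E1) gamma(1) = phi_1 gamma(0) + phi_2 gamma(1) + c_1
  (E2) gamma(2) = phi_1 gamma(1) + phi_2 gamma(0)
From (E1): gamma(1) = A gamma(0) + B with
  A = phi_1 / (1 - phi_2) = -0.492 / 0.952 = -0.516807,   B = c_1 / (1 - phi_2) = 0.894 / 0.952 = 0.939076.
Insert (E2) into (E0): gamma(0) (1 - phi_2^2) = phi_1 (1 + phi_2) gamma(1) + c_0.
  phi_1 (1 + phi_2) = (-0.492)(1.048) = -0.515616,   1 - phi_2^2 = 0.997696.
Replace gamma(1) by A gamma(0) + B and collect gamma(0):
  gamma(0) [0.997696 - (-0.515616)(-0.516807)] = (-0.515616)(0.939076) + 2.826564
  gamma(0) * 0.731222 = 2.342362
  gamma(0) = 2.342362 / 0.731222 = 3.203351.
Therefore gamma(0) = 3.2034 (to 4 decimal places).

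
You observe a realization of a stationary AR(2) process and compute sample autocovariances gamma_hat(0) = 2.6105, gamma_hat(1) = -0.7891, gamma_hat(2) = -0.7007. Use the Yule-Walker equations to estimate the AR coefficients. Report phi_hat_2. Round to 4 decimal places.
\hat\phi_{2} = -0.3960

The Yule-Walker equations for an AR(p) process read, in matrix form,
  Gamma_p phi = r_p,   with   (Gamma_p)_{ij} = gamma(|i - j|),
                       (r_p)_i = gamma(i),   i,j = 1..p.
Substitute the sample gammas (Toeplitz matrix and right-hand side of size 2):
  Gamma_p = [[2.6105, -0.7891], [-0.7891, 2.6105]]
  r_p     = [-0.7891, -0.7007]
Written out:
  2.6105 phi_1 - 0.7891 phi_2 = -0.7891
  -0.7891 phi_1 + 2.6105 phi_2 = -0.7007
Solve by Cramer's rule:
  det = gamma(0)^2 - gamma(1)^2 = (2.6105)^2 - (-0.7891)^2 = 6.81471025 - 0.62267881 = 6.19203144
  phi_hat_1 = [gamma(1) gamma(0) - gamma(1) gamma(2)] / det = [(-0.7891)(2.6105) - (-0.7891)(-0.7007)] / 6.19203144 = -2.61286792 / 6.19203144 = -0.422
  phi_hat_2 = [gamma(0) gamma(2) - gamma(1)^2] / det = [(2.6105)(-0.7007) - (-0.7891)^2] / 6.19203144 = -2.45185616 / 6.19203144 = -0.396
So phi_hat = [-0.4220, -0.3960].
Therefore phi_hat_2 = -0.3960.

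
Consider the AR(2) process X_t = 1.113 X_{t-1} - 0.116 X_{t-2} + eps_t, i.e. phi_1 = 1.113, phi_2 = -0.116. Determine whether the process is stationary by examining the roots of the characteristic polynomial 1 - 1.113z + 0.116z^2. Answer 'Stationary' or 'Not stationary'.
\text{Stationary}

The AR(p) characteristic polynomial is P(z) = 1 - 1.113z + 0.116z^2.
Stationarity requires all roots to lie outside the unit circle, i.e. |z| > 1 for every root.
Set 1 + (-1.113) z + (0.116) z^2 = 0, i.e. a z^2 + b z + c = 0 with a = 0.116, b = -1.113, c = 1.
Discriminant D = b^2 - 4ac = (-1.113)^2 - 4*(0.116)*1 = 1.238769 - (0.464) = 0.774769.
D >= 0, so the roots are real: z = (-b +/- sqrt(D)) / (2a) = (1.113 +/- 0.88021) / (0.232).
  z_1 = (1.113 + 0.88021) / (0.232) = 8.5914,   |z_1| = 8.5914.
  z_2 = (1.113 - 0.88021) / (0.232) = 1.0034,   |z_2| = 1.0034.
Moduli of all roots: 8.5914, 1.0034.
All moduli strictly greater than 1? Yes.
Verdict: Stationary.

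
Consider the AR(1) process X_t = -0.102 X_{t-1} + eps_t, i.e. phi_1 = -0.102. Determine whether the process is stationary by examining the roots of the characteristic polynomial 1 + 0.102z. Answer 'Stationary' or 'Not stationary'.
\text{Stationary}

The AR(p) characteristic polynomial is P(z) = 1 + 0.102z.
Stationarity requires all roots to lie outside the unit circle, i.e. |z| > 1 for every root.
This is linear in z: 1 + (0.102) z = 0  =>  z = -1/(0.102) = -9.803922,  |z| = 9.803922.
Moduli of all roots: 9.8039.
All moduli strictly greater than 1? Yes.
Verdict: Stationary.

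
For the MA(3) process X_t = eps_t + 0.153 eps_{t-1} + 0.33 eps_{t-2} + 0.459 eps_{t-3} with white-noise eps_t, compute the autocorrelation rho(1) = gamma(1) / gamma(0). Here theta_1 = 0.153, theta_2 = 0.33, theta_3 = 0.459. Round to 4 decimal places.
\rho(1) = 0.2643

For an MA(q) process with theta_0 = 1, the autocovariance is
  gamma(k) = sigma^2 * sum_{i=0..q-k} theta_i * theta_{i+k},
and rho(k) = gamma(k) / gamma(0). Sigma^2 cancels.
  numerator   = (1)*(0.153) + (0.153)*(0.33) + (0.33)*(0.459) = 0.35496.
  denominator = (1)^2 + (0.153)^2 + (0.33)^2 + (0.459)^2 = 1.34299.
  rho(1) = 0.35496 / 1.34299 = 0.2643.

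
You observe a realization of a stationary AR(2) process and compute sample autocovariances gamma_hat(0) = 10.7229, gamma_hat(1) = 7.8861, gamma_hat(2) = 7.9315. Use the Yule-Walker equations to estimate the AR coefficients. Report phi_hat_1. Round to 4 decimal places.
\hat\phi_{1} = 0.4170

The Yule-Walker equations for an AR(p) process read, in matrix form,
  Gamma_p phi = r_p,   with   (Gamma_p)_{ij} = gamma(|i - j|),
                       (r_p)_i = gamma(i),   i,j = 1..p.
Substitute the sample gammas (Toeplitz matrix and right-hand side of size 2):
  Gamma_p = [[10.7229, 7.8861], [7.8861, 10.7229]]
  r_p     = [7.8861, 7.9315]
Written out:
  10.7229 phi_1 + 7.8861 phi_2 = 7.8861
  7.8861 phi_1 + 10.7229 phi_2 = 7.9315
Solve by Cramer's rule:
  det = gamma(0)^2 - gamma(1)^2 = (10.7229)^2 - (7.8861)^2 = 114.98058441 - 62.19057321 = 52.7900112
  phi_hat_1 = [gamma(1) gamma(0) - gamma(1) gamma(2)] / det = [(7.8861)(10.7229) - (7.8861)(7.9315)] / 52.7900112 = 22.01325954 / 52.7900112 = 0.417
  phi_hat_2 = [gamma(0) gamma(2) - gamma(1)^2] / det = [(10.7229)(7.9315) - (7.8861)^2] / 52.7900112 = 22.85810814 / 52.7900112 = 0.433
So phi_hat = [0.4170, 0.4330].
Therefore phi_hat_1 = 0.4170.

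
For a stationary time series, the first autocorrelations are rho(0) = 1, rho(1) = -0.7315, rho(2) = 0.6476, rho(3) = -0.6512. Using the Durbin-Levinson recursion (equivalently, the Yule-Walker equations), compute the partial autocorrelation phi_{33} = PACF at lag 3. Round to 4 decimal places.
\phi_{33} = -0.2630

The PACF at lag k is phi_{kk}, the last component of the solution
to the Yule-Walker system G_k phi = r_k where
  (G_k)_{ij} = rho(|i - j|), (r_k)_i = rho(i), i,j = 1..k.
Equivalently, Durbin-Levinson gives phi_{kk} iteratively:
  phi_{11} = rho(1)
  phi_{kk} = [rho(k) - sum_{j=1..k-1} phi_{k-1,j} rho(k-j)]
            / [1 - sum_{j=1..k-1} phi_{k-1,j} rho(j)],
  phi_{k,j} = phi_{k-1,j} - phi_{kk} phi_{k-1,k-j},  j = 1..k-1.
Step k = 1:
  phi_11 = rho(1) = -0.7315.
Step k = 2:
  phi_22 = [rho(2) - phi_11 rho(1)] / [1 - phi_11 rho(1)] = [0.6476 - (-0.7315)(-0.7315)] / [1 - (-0.7315)(-0.7315)]
         = 0.11250775 / 0.46490775 = 0.242.
  Update: phi_21 = phi_11 - phi_22 phi_11 = -0.7315 - (0.242)(-0.7315) = -0.554477.
Step k = 3:
  phi_33 = [rho(3) - phi_21 rho(2) - phi_22 rho(1)] / [1 - phi_21 rho(1) - phi_22 rho(2)]
    numerator   = -0.6512 - (-0.554477)(0.6476) - (0.242)(-0.7315) = -0.11509765
    denominator = 1 - (-0.554477)(-0.7315) - (0.242)(0.6476) = 0.43768086
  phi_33 = -0.11509765 / 0.43768086 = -0.263.
Therefore phi_{33} = -0.2630.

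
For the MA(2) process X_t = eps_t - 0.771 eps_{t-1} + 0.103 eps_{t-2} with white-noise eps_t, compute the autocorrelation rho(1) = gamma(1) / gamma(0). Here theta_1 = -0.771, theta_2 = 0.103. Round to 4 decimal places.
\rho(1) = -0.5298

For an MA(q) process with theta_0 = 1, the autocovariance is
  gamma(k) = sigma^2 * sum_{i=0..q-k} theta_i * theta_{i+k},
and rho(k) = gamma(k) / gamma(0). Sigma^2 cancels.
  numerator   = (1)*(-0.771) + (-0.771)*(0.103) = -0.850413.
  denominator = (1)^2 + (-0.771)^2 + (0.103)^2 = 1.60505.
  rho(1) = -0.850413 / 1.60505 = -0.5298.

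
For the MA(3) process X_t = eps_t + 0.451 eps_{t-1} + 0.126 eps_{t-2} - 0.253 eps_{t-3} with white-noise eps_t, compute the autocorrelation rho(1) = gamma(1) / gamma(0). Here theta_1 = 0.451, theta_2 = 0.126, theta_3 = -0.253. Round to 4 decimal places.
\rho(1) = 0.3709

For an MA(q) process with theta_0 = 1, the autocovariance is
  gamma(k) = sigma^2 * sum_{i=0..q-k} theta_i * theta_{i+k},
and rho(k) = gamma(k) / gamma(0). Sigma^2 cancels.
  numerator   = (1)*(0.451) + (0.451)*(0.126) + (0.126)*(-0.253) = 0.475948.
  denominator = (1)^2 + (0.451)^2 + (0.126)^2 + (-0.253)^2 = 1.283286.
  rho(1) = 0.475948 / 1.283286 = 0.3709.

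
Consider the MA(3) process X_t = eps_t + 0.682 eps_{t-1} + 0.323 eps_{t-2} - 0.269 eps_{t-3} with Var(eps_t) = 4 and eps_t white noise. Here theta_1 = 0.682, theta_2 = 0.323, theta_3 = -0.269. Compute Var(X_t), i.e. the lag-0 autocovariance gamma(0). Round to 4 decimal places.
\gamma(0) = 6.5673

For an MA(q) process X_t = eps_t + sum_i theta_i eps_{t-i} with
Var(eps_t) = sigma^2, the variance is
  gamma(0) = sigma^2 * (1 + sum_i theta_i^2).
  sum_i theta_i^2 = (0.682)^2 + (0.323)^2 + (-0.269)^2 = 0.465124 + 0.104329 + 0.072361 = 0.641814.
  gamma(0) = 4 * (1 + 0.641814) = 4 * 1.641814 = 6.567256, which rounds to 6.5673.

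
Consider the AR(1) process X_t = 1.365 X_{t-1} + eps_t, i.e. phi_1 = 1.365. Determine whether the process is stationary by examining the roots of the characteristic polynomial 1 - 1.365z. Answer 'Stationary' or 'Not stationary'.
\text{Not stationary}

The AR(p) characteristic polynomial is P(z) = 1 - 1.365z.
Stationarity requires all roots to lie outside the unit circle, i.e. |z| > 1 for every root.
This is linear in z: 1 + (-1.365) z = 0  =>  z = -1/(-1.365) = 0.732601,  |z| = 0.732601.
Moduli of all roots: 0.7326.
All moduli strictly greater than 1? No.
Verdict: Not stationary.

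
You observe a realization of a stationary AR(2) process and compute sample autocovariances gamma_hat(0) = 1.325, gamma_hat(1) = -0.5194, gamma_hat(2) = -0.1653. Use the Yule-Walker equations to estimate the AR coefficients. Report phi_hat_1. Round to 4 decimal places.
\hat\phi_{1} = -0.5210

The Yule-Walker equations for an AR(p) process read, in matrix form,
  Gamma_p phi = r_p,   with   (Gamma_p)_{ij} = gamma(|i - j|),
                       (r_p)_i = gamma(i),   i,j = 1..p.
Substitute the sample gammas (Toeplitz matrix and right-hand side of size 2):
  Gamma_p = [[1.325, -0.5194], [-0.5194, 1.325]]
  r_p     = [-0.5194, -0.1653]
Written out:
  1.325 phi_1 - 0.5194 phi_2 = -0.5194
  -0.5194 phi_1 + 1.325 phi_2 = -0.1653
Solve by Cramer's rule:
  det = gamma(0)^2 - gamma(1)^2 = (1.325)^2 - (-0.5194)^2 = 1.755625 - 0.26977636 = 1.48584864
  phi_hat_1 = [gamma(1) gamma(0) - gamma(1) gamma(2)] / det = [(-0.5194)(1.325) - (-0.5194)(-0.1653)] / 1.48584864 = -0.77406182 / 1.48584864 = -0.521
  phi_hat_2 = [gamma(0) gamma(2) - gamma(1)^2] / det = [(1.325)(-0.1653) - (-0.5194)^2] / 1.48584864 = -0.48879886 / 1.48584864 = -0.329
So phi_hat = [-0.5210, -0.3290].
Therefore phi_hat_1 = -0.5210.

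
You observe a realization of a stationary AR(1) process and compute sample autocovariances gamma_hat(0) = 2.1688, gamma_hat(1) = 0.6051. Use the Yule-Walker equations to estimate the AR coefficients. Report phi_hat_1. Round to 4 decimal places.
\hat\phi_{1} = 0.2790

The Yule-Walker equations for an AR(p) process read, in matrix form,
  Gamma_p phi = r_p,   with   (Gamma_p)_{ij} = gamma(|i - j|),
                       (r_p)_i = gamma(i),   i,j = 1..p.
Substitute the sample gammas (Toeplitz matrix and right-hand side of size 1):
  Gamma_p = [[2.1688]]
  r_p     = [0.6051]
With p = 1 this is the single equation gamma(0) phi_1 = gamma(1):
  phi_hat_1 = gamma(1) / gamma(0) = 0.6051 / 2.1688 = 0.2790.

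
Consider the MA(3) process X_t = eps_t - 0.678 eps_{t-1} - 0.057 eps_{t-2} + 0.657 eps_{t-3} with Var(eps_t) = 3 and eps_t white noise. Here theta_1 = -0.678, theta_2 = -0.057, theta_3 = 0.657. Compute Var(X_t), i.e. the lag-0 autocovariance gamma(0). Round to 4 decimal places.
\gamma(0) = 5.6837

For an MA(q) process X_t = eps_t + sum_i theta_i eps_{t-i} with
Var(eps_t) = sigma^2, the variance is
  gamma(0) = sigma^2 * (1 + sum_i theta_i^2).
  sum_i theta_i^2 = (-0.678)^2 + (-0.057)^2 + (0.657)^2 = 0.459684 + 0.003249 + 0.431649 = 0.894582.
  gamma(0) = 3 * (1 + 0.894582) = 3 * 1.894582 = 5.683746, which rounds to 5.6837.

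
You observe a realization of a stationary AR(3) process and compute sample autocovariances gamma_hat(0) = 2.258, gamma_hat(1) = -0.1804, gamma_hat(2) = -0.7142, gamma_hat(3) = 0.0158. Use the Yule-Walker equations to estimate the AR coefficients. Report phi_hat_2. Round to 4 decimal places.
\hat\phi_{2} = -0.3310

The Yule-Walker equations for an AR(p) process read, in matrix form,
  Gamma_p phi = r_p,   with   (Gamma_p)_{ij} = gamma(|i - j|),
                       (r_p)_i = gamma(i),   i,j = 1..p.
Substitute the sample gammas (Toeplitz matrix and right-hand side of size 3):
  Gamma_p = [[2.258, -0.1804, -0.7142], [-0.1804, 2.258, -0.1804], [-0.7142, -0.1804, 2.258]]
  r_p     = [-0.1804, -0.7142, 0.0158]
Written out (R1..R3):
  (R1) 2.258 phi_1 - 0.1804 phi_2 - 0.7142 phi_3 = -0.1804
  (R2) -0.1804 phi_1 + 2.258 phi_2 - 0.1804 phi_3 = -0.7142
  (R3) -0.7142 phi_1 - 0.1804 phi_2 + 2.258 phi_3 = 0.0158
Gaussian elimination:
  R2 <- R2 - (-0.1804/2.258) R1 = R2 - (-0.079894) R1:  2.243587 phi_2 - 0.23746 phi_3 = -0.728613
  R3 <- R3 - (-0.7142/2.258) R1 = R3 - (-0.316298) R1:  -0.23746 phi_2 + 2.0321 phi_3 = -0.04126
  R3 <- R3 - (-0.23746/2.243587) R2 = R3 - (-0.105839) R2:  2.006968 phi_3 = -0.118376
Back-substitution:
  phi_hat_3 = -0.118376 / 2.006968 = -0.058983
  phi_hat_2 = (-0.728613 - (-0.23746)(-0.058983)) / 2.243587 = -0.330996
  phi_hat_1 = (-0.1804 - (-0.1804)(-0.330996) - (-0.7142)(-0.058983)) / 2.258 = -0.124994
So phi_hat = [-0.1250, -0.3310, -0.0590].
Therefore phi_hat_2 = -0.3310.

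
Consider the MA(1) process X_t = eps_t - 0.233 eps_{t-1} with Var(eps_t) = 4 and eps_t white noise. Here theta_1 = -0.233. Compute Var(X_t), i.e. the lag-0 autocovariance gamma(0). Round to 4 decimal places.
\gamma(0) = 4.2172

For an MA(q) process X_t = eps_t + sum_i theta_i eps_{t-i} with
Var(eps_t) = sigma^2, the variance is
  gamma(0) = sigma^2 * (1 + sum_i theta_i^2).
  sum_i theta_i^2 = (-0.233)^2 = 0.054289.
  gamma(0) = 4 * (1 + 0.054289) = 4 * 1.054289 = 4.217156, which rounds to 4.2172.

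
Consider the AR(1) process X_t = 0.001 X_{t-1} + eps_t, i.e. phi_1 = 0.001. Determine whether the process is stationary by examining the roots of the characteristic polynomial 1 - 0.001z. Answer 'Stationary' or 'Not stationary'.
\text{Stationary}

The AR(p) characteristic polynomial is P(z) = 1 - 0.001z.
Stationarity requires all roots to lie outside the unit circle, i.e. |z| > 1 for every root.
This is linear in z: 1 + (-0.001) z = 0  =>  z = -1/(-0.001) = 1000,  |z| = 1000.
Moduli of all roots: 1000.0000.
All moduli strictly greater than 1? Yes.
Verdict: Stationary.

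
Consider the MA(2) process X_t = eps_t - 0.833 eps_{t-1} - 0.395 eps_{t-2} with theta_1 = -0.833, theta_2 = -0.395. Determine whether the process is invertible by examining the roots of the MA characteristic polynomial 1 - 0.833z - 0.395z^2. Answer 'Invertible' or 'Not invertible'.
\text{Not invertible}

The MA(q) characteristic polynomial is P(z) = 1 - 0.833z - 0.395z^2.
Invertibility requires all roots to lie outside the unit circle, i.e. |z| > 1 for every root.
Set 1 + (-0.833) z + (-0.395) z^2 = 0, i.e. a z^2 + b z + c = 0 with a = -0.395, b = -0.833, c = 1.
Discriminant D = b^2 - 4ac = (-0.833)^2 - 4*(-0.395)*1 = 0.693889 - (-1.58) = 2.273889.
D >= 0, so the roots are real: z = (-b +/- sqrt(D)) / (2a) = (0.833 +/- 1.507942) / (-0.79).
  z_1 = (0.833 + 1.507942) / (-0.79) = -2.9632,   |z_1| = 2.9632.
  z_2 = (0.833 - 1.507942) / (-0.79) = 0.8544,   |z_2| = 0.8544.
Moduli of all roots: 2.9632, 0.8544.
All moduli strictly greater than 1? No.
Verdict: Not invertible.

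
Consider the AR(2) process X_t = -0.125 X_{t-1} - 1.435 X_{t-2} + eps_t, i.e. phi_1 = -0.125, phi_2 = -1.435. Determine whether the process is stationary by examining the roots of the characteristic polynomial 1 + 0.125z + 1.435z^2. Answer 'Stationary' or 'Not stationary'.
\text{Not stationary}

The AR(p) characteristic polynomial is P(z) = 1 + 0.125z + 1.435z^2.
Stationarity requires all roots to lie outside the unit circle, i.e. |z| > 1 for every root.
Set 1 + (0.125) z + (1.435) z^2 = 0, i.e. a z^2 + b z + c = 0 with a = 1.435, b = 0.125, c = 1.
Discriminant D = b^2 - 4ac = (0.125)^2 - 4*(1.435)*1 = 0.015625 - (5.74) = -5.724375.
D < 0, so the roots are the complex-conjugate pair z = (-b +/- i sqrt(-D)) / (2a) = -0.0436 +/- 0.8336i.
For a conjugate pair |z|^2 = z * conj(z) = (product of roots) = c/a = 1/(1.435) = 0.696864, so |z| = sqrt(0.696864) = 0.8348 for both roots.
Moduli of all roots: 0.8348, 0.8348.
All moduli strictly greater than 1? No.
Verdict: Not stationary.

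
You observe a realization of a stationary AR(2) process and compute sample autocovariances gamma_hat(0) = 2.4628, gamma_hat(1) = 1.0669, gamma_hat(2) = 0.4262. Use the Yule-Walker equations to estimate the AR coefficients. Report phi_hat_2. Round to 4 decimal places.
\hat\phi_{2} = -0.0180

The Yule-Walker equations for an AR(p) process read, in matrix form,
  Gamma_p phi = r_p,   with   (Gamma_p)_{ij} = gamma(|i - j|),
                       (r_p)_i = gamma(i),   i,j = 1..p.
Substitute the sample gammas (Toeplitz matrix and right-hand side of size 2):
  Gamma_p = [[2.4628, 1.0669], [1.0669, 2.4628]]
  r_p     = [1.0669, 0.4262]
Written out:
  2.4628 phi_1 + 1.0669 phi_2 = 1.0669
  1.0669 phi_1 + 2.4628 phi_2 = 0.4262
Solve by Cramer's rule:
  det = gamma(0)^2 - gamma(1)^2 = (2.4628)^2 - (1.0669)^2 = 6.06538384 - 1.13827561 = 4.92710823
  phi_hat_1 = [gamma(1) gamma(0) - gamma(1) gamma(2)] / det = [(1.0669)(2.4628) - (1.0669)(0.4262)] / 4.92710823 = 2.17284854 / 4.92710823 = 0.441
  phi_hat_2 = [gamma(0) gamma(2) - gamma(1)^2] / det = [(2.4628)(0.4262) - (1.0669)^2] / 4.92710823 = -0.08863025 / 4.92710823 = -0.018
So phi_hat = [0.4410, -0.0180].
Therefore phi_hat_2 = -0.0180.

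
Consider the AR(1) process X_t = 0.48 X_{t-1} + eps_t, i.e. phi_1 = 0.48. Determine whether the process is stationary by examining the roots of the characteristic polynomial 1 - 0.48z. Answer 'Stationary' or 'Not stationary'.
\text{Stationary}

The AR(p) characteristic polynomial is P(z) = 1 - 0.48z.
Stationarity requires all roots to lie outside the unit circle, i.e. |z| > 1 for every root.
This is linear in z: 1 + (-0.48) z = 0  =>  z = -1/(-0.48) = 2.083333,  |z| = 2.083333.
Moduli of all roots: 2.0833.
All moduli strictly greater than 1? Yes.
Verdict: Stationary.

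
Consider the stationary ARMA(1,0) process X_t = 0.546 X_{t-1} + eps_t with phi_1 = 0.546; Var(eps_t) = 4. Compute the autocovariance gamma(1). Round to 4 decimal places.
\gamma(1) = 3.1116

Multiply the model equation by X_{t-k} and take expectations. With theta_0 = psi_0 = 1 and psi_j the MA(infinity) weights, this gives
  gamma(k) - sum_i phi_i gamma(k-i) = c_k,
  c_k = sigma^2 * sum_{j=k..q} theta_j psi_{j-k}   (c_k = 0 for k > q),
using gamma(-m) = gamma(m).
Pure AR (q = 0): c_0 = sigma^2 = 4, c_k = 0 for k >= 1.
Equations for k = 0 and k = 1 (AR order 1):
  gamma(0) = phi_1 gamma(1) + c_0
  gamma(1) = phi_1 gamma(0) + c_1
Substituting the second into the first: gamma(0) (1 - phi_1^2) = c_0 + phi_1 c_1, so
  gamma(0) = c_0 / (1 - phi_1^2) = 4 / (1 - (0.546)^2) = 4 / 0.701884 = 5.698947.
  gamma(1) = phi_1 gamma(0) = (0.546)(5.698947) = 3.111625.
Therefore gamma(1) = 3.1116 (to 4 decimal places).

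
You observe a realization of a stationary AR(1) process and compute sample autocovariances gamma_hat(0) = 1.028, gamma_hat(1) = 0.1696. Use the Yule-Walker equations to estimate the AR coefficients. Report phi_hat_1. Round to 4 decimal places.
\hat\phi_{1} = 0.1650

The Yule-Walker equations for an AR(p) process read, in matrix form,
  Gamma_p phi = r_p,   with   (Gamma_p)_{ij} = gamma(|i - j|),
                       (r_p)_i = gamma(i),   i,j = 1..p.
Substitute the sample gammas (Toeplitz matrix and right-hand side of size 1):
  Gamma_p = [[1.028]]
  r_p     = [0.1696]
With p = 1 this is the single equation gamma(0) phi_1 = gamma(1):
  phi_hat_1 = gamma(1) / gamma(0) = 0.1696 / 1.028 = 0.1650.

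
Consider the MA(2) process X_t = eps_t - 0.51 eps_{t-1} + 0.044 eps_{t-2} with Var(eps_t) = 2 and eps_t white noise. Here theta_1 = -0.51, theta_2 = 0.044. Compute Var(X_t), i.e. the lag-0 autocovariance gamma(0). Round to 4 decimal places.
\gamma(0) = 2.5241

For an MA(q) process X_t = eps_t + sum_i theta_i eps_{t-i} with
Var(eps_t) = sigma^2, the variance is
  gamma(0) = sigma^2 * (1 + sum_i theta_i^2).
  sum_i theta_i^2 = (-0.51)^2 + (0.044)^2 = 0.2601 + 0.001936 = 0.262036.
  gamma(0) = 2 * (1 + 0.262036) = 2 * 1.262036 = 2.524072, which rounds to 2.5241.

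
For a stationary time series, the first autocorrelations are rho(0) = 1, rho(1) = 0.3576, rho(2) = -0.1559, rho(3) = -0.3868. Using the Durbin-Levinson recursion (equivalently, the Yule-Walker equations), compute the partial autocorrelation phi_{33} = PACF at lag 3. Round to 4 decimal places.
\phi_{33} = -0.2521

The PACF at lag k is phi_{kk}, the last component of the solution
to the Yule-Walker system G_k phi = r_k where
  (G_k)_{ij} = rho(|i - j|), (r_k)_i = rho(i), i,j = 1..k.
Equivalently, Durbin-Levinson gives phi_{kk} iteratively:
  phi_{11} = rho(1)
  phi_{kk} = [rho(k) - sum_{j=1..k-1} phi_{k-1,j} rho(k-j)]
            / [1 - sum_{j=1..k-1} phi_{k-1,j} rho(j)],
  phi_{k,j} = phi_{k-1,j} - phi_{kk} phi_{k-1,k-j},  j = 1..k-1.
Step k = 1:
  phi_11 = rho(1) = 0.3576.
Step k = 2:
  phi_22 = [rho(2) - phi_11 rho(1)] / [1 - phi_11 rho(1)] = [-0.1559 - (0.3576)(0.3576)] / [1 - (0.3576)(0.3576)]
         = -0.28377776 / 0.87212224 = -0.325388.
  Update: phi_21 = phi_11 - phi_22 phi_11 = 0.3576 - (-0.325388)(0.3576) = 0.473959.
Step k = 3:
  phi_33 = [rho(3) - phi_21 rho(2) - phi_22 rho(1)] / [1 - phi_21 rho(1) - phi_22 rho(2)]
    numerator   = -0.3868 - (0.473959)(-0.1559) - (-0.325388)(0.3576) = -0.19655125
    denominator = 1 - (0.473959)(0.3576) - (-0.325388)(-0.1559) = 0.77978448
  phi_33 = -0.19655125 / 0.77978448 = -0.2521.
Therefore phi_{33} = -0.2521.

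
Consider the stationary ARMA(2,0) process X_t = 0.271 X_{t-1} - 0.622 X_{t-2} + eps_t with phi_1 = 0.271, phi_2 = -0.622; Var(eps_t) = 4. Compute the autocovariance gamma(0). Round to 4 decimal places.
\gamma(0) = 6.7114

Multiply the model equation by X_{t-k} and take expectations. With theta_0 = psi_0 = 1 and psi_j the MA(infinity) weights, this gives
  gamma(k) - sum_i phi_i gamma(k-i) = c_k,
  c_k = sigma^2 * sum_{j=k..q} theta_j psi_{j-k}   (c_k = 0 for k > q),
using gamma(-m) = gamma(m).
Pure AR (q = 0): c_0 = sigma^2 = 4, c_k = 0 for k >= 1.
Equations for k = 0, 1, 2 (AR order 2, c_2 = 0):
  (E0) gamma(0) = phi_1 gamma(1) + phi_2 gamma(2) + c_0
  (E1) gamma(1) = phi_1 gamma(0) + phi_2 gamma(1) + c_1
  (E2) gamma(2) = phi_1 gamma(1) + phi_2 gamma(0)
From (E1): gamma(1) = A gamma(0) + B with
  A = phi_1 / (1 - phi_2) = 0.271 / 1.622 = 0.167078,   B = c_1 / (1 - phi_2) = 0 / 1.622 = 0.
Insert (E2) into (E0): gamma(0) (1 - phi_2^2) = phi_1 (1 + phi_2) gamma(1) + c_0.
  phi_1 (1 + phi_2) = (0.271)(0.378) = 0.102438,   1 - phi_2^2 = 0.613116.
Replace gamma(1) by A gamma(0) + B and collect gamma(0):
  gamma(0) [0.613116 - (0.102438)(0.167078)] = c_0 = 4
  gamma(0) * 0.596001 = 4
  gamma(0) = 4 / 0.596001 = 6.711399.
Therefore gamma(0) = 6.7114 (to 4 decimal places).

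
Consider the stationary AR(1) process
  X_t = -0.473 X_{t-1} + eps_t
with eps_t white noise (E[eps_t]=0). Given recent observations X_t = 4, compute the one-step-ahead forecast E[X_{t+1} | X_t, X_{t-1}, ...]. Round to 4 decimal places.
E[X_{t+1} \mid \mathcal F_t] = -1.8920

For an AR(p) model X_t = c + sum_i phi_i X_{t-i} + eps_t, the
one-step-ahead conditional mean is
  E[X_{t+1} | X_t, ...] = c + sum_i phi_i X_{t+1-i}.
Substitute known values:
  E[X_{t+1} | ...] = (-0.473) * (4)
                   = -1.8920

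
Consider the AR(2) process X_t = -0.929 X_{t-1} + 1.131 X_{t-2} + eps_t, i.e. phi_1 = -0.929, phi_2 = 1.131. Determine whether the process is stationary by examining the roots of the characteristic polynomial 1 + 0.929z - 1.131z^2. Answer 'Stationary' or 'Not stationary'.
\text{Not stationary}

The AR(p) characteristic polynomial is P(z) = 1 + 0.929z - 1.131z^2.
Stationarity requires all roots to lie outside the unit circle, i.e. |z| > 1 for every root.
Set 1 + (0.929) z + (-1.131) z^2 = 0, i.e. a z^2 + b z + c = 0 with a = -1.131, b = 0.929, c = 1.
Discriminant D = b^2 - 4ac = (0.929)^2 - 4*(-1.131)*1 = 0.863041 - (-4.524) = 5.387041.
D >= 0, so the roots are real: z = (-b +/- sqrt(D)) / (2a) = (-0.929 +/- 2.321) / (-2.262).
  z_1 = (-0.929 + 2.321) / (-2.262) = -0.6154,   |z_1| = 0.6154.
  z_2 = (-0.929 - 2.321) / (-2.262) = 1.4368,   |z_2| = 1.4368.
Moduli of all roots: 0.6154, 1.4368.
All moduli strictly greater than 1? No.
Verdict: Not stationary.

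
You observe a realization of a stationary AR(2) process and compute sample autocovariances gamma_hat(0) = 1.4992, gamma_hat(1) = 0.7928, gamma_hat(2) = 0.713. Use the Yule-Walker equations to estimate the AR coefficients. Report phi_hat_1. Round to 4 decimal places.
\hat\phi_{1} = 0.3850

The Yule-Walker equations for an AR(p) process read, in matrix form,
  Gamma_p phi = r_p,   with   (Gamma_p)_{ij} = gamma(|i - j|),
                       (r_p)_i = gamma(i),   i,j = 1..p.
Substitute the sample gammas (Toeplitz matrix and right-hand side of size 2):
  Gamma_p = [[1.4992, 0.7928], [0.7928, 1.4992]]
  r_p     = [0.7928, 0.713]
Written out:
  1.4992 phi_1 + 0.7928 phi_2 = 0.7928
  0.7928 phi_1 + 1.4992 phi_2 = 0.713
Solve by Cramer's rule:
  det = gamma(0)^2 - gamma(1)^2 = (1.4992)^2 - (0.7928)^2 = 2.24760064 - 0.62853184 = 1.6190688
  phi_hat_1 = [gamma(1) gamma(0) - gamma(1) gamma(2)] / det = [(0.7928)(1.4992) - (0.7928)(0.713)] / 1.6190688 = 0.62329936 / 1.6190688 = 0.385
  phi_hat_2 = [gamma(0) gamma(2) - gamma(1)^2] / det = [(1.4992)(0.713) - (0.7928)^2] / 1.6190688 = 0.44039776 / 1.6190688 = 0.272
So phi_hat = [0.3850, 0.2720].
Therefore phi_hat_1 = 0.3850.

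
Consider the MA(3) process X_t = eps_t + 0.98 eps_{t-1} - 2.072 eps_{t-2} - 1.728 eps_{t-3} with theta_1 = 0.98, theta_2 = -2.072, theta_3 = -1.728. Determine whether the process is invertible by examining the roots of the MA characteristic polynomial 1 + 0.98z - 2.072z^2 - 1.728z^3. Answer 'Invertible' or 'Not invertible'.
\text{Not invertible}

The MA(q) characteristic polynomial is P(z) = 1 + 0.98z - 2.072z^2 - 1.728z^3.
Invertibility requires all roots to lie outside the unit circle, i.e. |z| > 1 for every root.
Degree 3: look for a simple real root z0 first, then factor out (1 - z/z0) and solve the remaining quadratic.
Testing z0 = -0.625: P(-0.625) = 1 + (0.98)(-0.625) + (-2.072)(-0.625)^2 + (-1.728)(-0.625)^3
  = 1 + (-0.6125) + (-0.809375) + (0.421875) = 0.  So z_0 = -0.625 is a root, |z_0| = 0.625.
Divide out the factor (1 + 1.6 z) = (1 - z/z0) (since 1/z0 = -1.6):
  P(z) = (1 + 1.6 z)(1 + (-0.62) z + (-1.08) z^2)
  [check: z-coef -0.62 - (-1.6) = 0.98; z^2-coef -1.08 - (-1.6)(-0.62) = -2.072; z^3-coef -(-1.6)(-1.08) = -1.728.]
Remaining roots from the quadratic factor 1 + (-0.62) z + (-1.08) z^2:
  Set 1 + (-0.62) z + (-1.08) z^2 = 0, i.e. a z^2 + b z + c = 0 with a = -1.08, b = -0.62, c = 1.
  Discriminant D = b^2 - 4ac = (-0.62)^2 - 4*(-1.08)*1 = 0.3844 - (-4.32) = 4.7044.
  D >= 0, so the roots are real: z = (-b +/- sqrt(D)) / (2a) = (0.62 +/- 2.168963) / (-2.16).
    z_1 = (0.62 + 2.168963) / (-2.16) = -1.2912,   |z_1| = 1.2912.
    z_2 = (0.62 - 2.168963) / (-2.16) = 0.7171,   |z_2| = 0.7171.
Moduli of all roots: 0.6250, 1.2912, 0.7171.
All moduli strictly greater than 1? No.
Verdict: Not invertible.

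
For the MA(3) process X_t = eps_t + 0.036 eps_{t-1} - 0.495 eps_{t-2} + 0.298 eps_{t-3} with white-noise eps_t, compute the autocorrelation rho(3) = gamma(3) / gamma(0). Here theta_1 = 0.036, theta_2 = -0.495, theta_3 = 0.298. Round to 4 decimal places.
\rho(3) = 0.2232

For an MA(q) process with theta_0 = 1, the autocovariance is
  gamma(k) = sigma^2 * sum_{i=0..q-k} theta_i * theta_{i+k},
and rho(k) = gamma(k) / gamma(0). Sigma^2 cancels.
  numerator   = (1)*(0.298) = 0.298.
  denominator = (1)^2 + (0.036)^2 + (-0.495)^2 + (0.298)^2 = 1.335125.
  rho(3) = 0.298 / 1.335125 = 0.2232.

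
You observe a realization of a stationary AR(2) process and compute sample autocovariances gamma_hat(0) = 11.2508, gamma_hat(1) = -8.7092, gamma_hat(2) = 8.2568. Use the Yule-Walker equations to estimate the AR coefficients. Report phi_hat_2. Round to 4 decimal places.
\hat\phi_{2} = 0.3360

The Yule-Walker equations for an AR(p) process read, in matrix form,
  Gamma_p phi = r_p,   with   (Gamma_p)_{ij} = gamma(|i - j|),
                       (r_p)_i = gamma(i),   i,j = 1..p.
Substitute the sample gammas (Toeplitz matrix and right-hand side of size 2):
  Gamma_p = [[11.2508, -8.7092], [-8.7092, 11.2508]]
  r_p     = [-8.7092, 8.2568]
Written out:
  11.2508 phi_1 - 8.7092 phi_2 = -8.7092
  -8.7092 phi_1 + 11.2508 phi_2 = 8.2568
Solve by Cramer's rule:
  det = gamma(0)^2 - gamma(1)^2 = (11.2508)^2 - (-8.7092)^2 = 126.58050064 - 75.85016464 = 50.730336
  phi_hat_1 = [gamma(1) gamma(0) - gamma(1) gamma(2)] / det = [(-8.7092)(11.2508) - (-8.7092)(8.2568)] / 50.730336 = -26.0753448 / 50.730336 = -0.514
  phi_hat_2 = [gamma(0) gamma(2) - gamma(1)^2] / det = [(11.2508)(8.2568) - (-8.7092)^2] / 50.730336 = 17.0454408 / 50.730336 = 0.336
So phi_hat = [-0.5140, 0.3360].
Therefore phi_hat_2 = 0.3360.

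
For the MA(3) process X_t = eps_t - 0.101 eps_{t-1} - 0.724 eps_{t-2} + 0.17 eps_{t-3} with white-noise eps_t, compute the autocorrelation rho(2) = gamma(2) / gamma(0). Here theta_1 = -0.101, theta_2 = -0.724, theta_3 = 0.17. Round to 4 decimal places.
\rho(2) = -0.4741

For an MA(q) process with theta_0 = 1, the autocovariance is
  gamma(k) = sigma^2 * sum_{i=0..q-k} theta_i * theta_{i+k},
and rho(k) = gamma(k) / gamma(0). Sigma^2 cancels.
  numerator   = (1)*(-0.724) + (-0.101)*(0.17) = -0.74117.
  denominator = (1)^2 + (-0.101)^2 + (-0.724)^2 + (0.17)^2 = 1.563277.
  rho(2) = -0.74117 / 1.563277 = -0.4741.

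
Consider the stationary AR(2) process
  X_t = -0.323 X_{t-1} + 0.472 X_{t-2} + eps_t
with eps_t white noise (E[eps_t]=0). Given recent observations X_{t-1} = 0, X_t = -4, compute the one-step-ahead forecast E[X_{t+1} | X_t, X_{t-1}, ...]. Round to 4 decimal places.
E[X_{t+1} \mid \mathcal F_t] = 1.2920

For an AR(p) model X_t = c + sum_i phi_i X_{t-i} + eps_t, the
one-step-ahead conditional mean is
  E[X_{t+1} | X_t, ...] = c + sum_i phi_i X_{t+1-i}.
Substitute known values:
  E[X_{t+1} | ...] = (-0.323) * (-4) + (0.472) * (0)
                   = 1.2920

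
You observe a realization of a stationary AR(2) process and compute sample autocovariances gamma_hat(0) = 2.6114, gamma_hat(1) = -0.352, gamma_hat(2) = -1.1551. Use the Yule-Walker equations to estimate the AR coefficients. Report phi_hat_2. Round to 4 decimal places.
\hat\phi_{2} = -0.4690

The Yule-Walker equations for an AR(p) process read, in matrix form,
  Gamma_p phi = r_p,   with   (Gamma_p)_{ij} = gamma(|i - j|),
                       (r_p)_i = gamma(i),   i,j = 1..p.
Substitute the sample gammas (Toeplitz matrix and right-hand side of size 2):
  Gamma_p = [[2.6114, -0.352], [-0.352, 2.6114]]
  r_p     = [-0.352, -1.1551]
Written out:
  2.6114 phi_1 - 0.352 phi_2 = -0.352
  -0.352 phi_1 + 2.6114 phi_2 = -1.1551
Solve by Cramer's rule:
  det = gamma(0)^2 - gamma(1)^2 = (2.6114)^2 - (-0.352)^2 = 6.81940996 - 0.123904 = 6.69550596
  phi_hat_1 = [gamma(1) gamma(0) - gamma(1) gamma(2)] / det = [(-0.352)(2.6114) - (-0.352)(-1.1551)] / 6.69550596 = -1.325808 / 6.69550596 = -0.198
  phi_hat_2 = [gamma(0) gamma(2) - gamma(1)^2] / det = [(2.6114)(-1.1551) - (-0.352)^2] / 6.69550596 = -3.14033214 / 6.69550596 = -0.469
So phi_hat = [-0.1980, -0.4690].
Therefore phi_hat_2 = -0.4690.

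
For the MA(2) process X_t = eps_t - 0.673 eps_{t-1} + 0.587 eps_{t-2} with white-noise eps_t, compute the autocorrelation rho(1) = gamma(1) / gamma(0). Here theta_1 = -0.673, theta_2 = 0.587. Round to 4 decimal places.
\rho(1) = -0.5942

For an MA(q) process with theta_0 = 1, the autocovariance is
  gamma(k) = sigma^2 * sum_{i=0..q-k} theta_i * theta_{i+k},
and rho(k) = gamma(k) / gamma(0). Sigma^2 cancels.
  numerator   = (1)*(-0.673) + (-0.673)*(0.587) = -1.068051.
  denominator = (1)^2 + (-0.673)^2 + (0.587)^2 = 1.797498.
  rho(1) = -1.068051 / 1.797498 = -0.5942.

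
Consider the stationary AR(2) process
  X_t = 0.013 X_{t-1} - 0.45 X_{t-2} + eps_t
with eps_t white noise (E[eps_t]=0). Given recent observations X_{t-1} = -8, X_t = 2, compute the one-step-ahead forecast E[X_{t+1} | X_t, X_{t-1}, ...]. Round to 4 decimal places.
E[X_{t+1} \mid \mathcal F_t] = 3.6260

For an AR(p) model X_t = c + sum_i phi_i X_{t-i} + eps_t, the
one-step-ahead conditional mean is
  E[X_{t+1} | X_t, ...] = c + sum_i phi_i X_{t+1-i}.
Substitute known values:
  E[X_{t+1} | ...] = (0.013) * (2) + (-0.45) * (-8)
                   = 3.6260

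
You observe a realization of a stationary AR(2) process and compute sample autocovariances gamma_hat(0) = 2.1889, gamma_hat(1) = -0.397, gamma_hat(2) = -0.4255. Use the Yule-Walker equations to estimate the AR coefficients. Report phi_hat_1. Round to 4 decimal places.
\hat\phi_{1} = -0.2240

The Yule-Walker equations for an AR(p) process read, in matrix form,
  Gamma_p phi = r_p,   with   (Gamma_p)_{ij} = gamma(|i - j|),
                       (r_p)_i = gamma(i),   i,j = 1..p.
Substitute the sample gammas (Toeplitz matrix and right-hand side of size 2):
  Gamma_p = [[2.1889, -0.397], [-0.397, 2.1889]]
  r_p     = [-0.397, -0.4255]
Written out:
  2.1889 phi_1 - 0.397 phi_2 = -0.397
  -0.397 phi_1 + 2.1889 phi_2 = -0.4255
Solve by Cramer's rule:
  det = gamma(0)^2 - gamma(1)^2 = (2.1889)^2 - (-0.397)^2 = 4.79128321 - 0.157609 = 4.63367421
  phi_hat_1 = [gamma(1) gamma(0) - gamma(1) gamma(2)] / det = [(-0.397)(2.1889) - (-0.397)(-0.4255)] / 4.63367421 = -1.0379168 / 4.63367421 = -0.224
  phi_hat_2 = [gamma(0) gamma(2) - gamma(1)^2] / det = [(2.1889)(-0.4255) - (-0.397)^2] / 4.63367421 = -1.08898595 / 4.63367421 = -0.235
So phi_hat = [-0.2240, -0.2350].
Therefore phi_hat_1 = -0.2240.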